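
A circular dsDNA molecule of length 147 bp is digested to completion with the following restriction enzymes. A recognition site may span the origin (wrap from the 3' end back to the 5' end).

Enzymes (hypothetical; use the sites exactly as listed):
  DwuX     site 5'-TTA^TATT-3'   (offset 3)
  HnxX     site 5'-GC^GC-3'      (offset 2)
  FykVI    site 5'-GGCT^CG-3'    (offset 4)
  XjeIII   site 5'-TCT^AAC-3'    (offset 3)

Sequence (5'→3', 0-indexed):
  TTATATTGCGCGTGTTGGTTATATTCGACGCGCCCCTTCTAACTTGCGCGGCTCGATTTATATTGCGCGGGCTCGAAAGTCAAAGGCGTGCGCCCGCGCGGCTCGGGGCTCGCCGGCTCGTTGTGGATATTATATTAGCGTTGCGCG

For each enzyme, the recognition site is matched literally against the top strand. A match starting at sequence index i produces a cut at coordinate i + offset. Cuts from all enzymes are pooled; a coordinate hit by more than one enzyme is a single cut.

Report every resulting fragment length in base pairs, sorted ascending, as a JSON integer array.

Per-enzyme occurrences:
  DwuX TTATATT/3: at [0, 18, 57, 129] ⇒ [3, 21, 60, 132]
  HnxX GCGC/2: at [7, 29, 45, 64, 89, 95, 142] ⇒ [9, 31, 47, 66, 91, 97, 144]
  FykVI GGCTCG/4: at [49, 69, 99, 106, 114] ⇒ [53, 73, 103, 110, 118]
  XjeIII TCTAAC/3: at [37] ⇒ [40]

All cut coordinates (distinct, sorted): [3, 9, 21, 31, 40, 47, 53, 60, 66, 73, 91, 97, 103, 110, 118, 132, 144]

Fragment lengths:
  3→9: 6 bp
  9→21: 12 bp
  21→31: 10 bp
  31→40: 9 bp
  40→47: 7 bp
  47→53: 6 bp
  53→60: 7 bp
  60→66: 6 bp
  66→73: 7 bp
  73→91: 18 bp
  91→97: 6 bp
  97→103: 6 bp
  103→110: 7 bp
  110→118: 8 bp
  118→132: 14 bp
  132→144: 12 bp
  144→3 (wrap): 147-144+3 = 6 bp

[6,6,6,6,6,6,7,7,7,7,8,9,10,12,12,14,18]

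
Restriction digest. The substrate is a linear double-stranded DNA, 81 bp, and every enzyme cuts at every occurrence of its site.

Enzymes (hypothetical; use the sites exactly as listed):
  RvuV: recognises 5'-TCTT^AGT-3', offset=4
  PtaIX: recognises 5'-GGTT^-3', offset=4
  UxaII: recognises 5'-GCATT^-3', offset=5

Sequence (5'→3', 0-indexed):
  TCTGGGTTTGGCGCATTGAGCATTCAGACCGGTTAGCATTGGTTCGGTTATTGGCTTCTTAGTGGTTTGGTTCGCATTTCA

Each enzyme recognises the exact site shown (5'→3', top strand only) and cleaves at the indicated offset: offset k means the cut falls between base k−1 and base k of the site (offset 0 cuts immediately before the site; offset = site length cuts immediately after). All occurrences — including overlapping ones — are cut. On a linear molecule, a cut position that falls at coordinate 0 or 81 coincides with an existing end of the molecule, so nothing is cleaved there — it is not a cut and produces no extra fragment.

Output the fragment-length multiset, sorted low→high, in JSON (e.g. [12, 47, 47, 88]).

[3,4,5,5,6,6,7,7,8,9,10,11]

Scan for sites:
  RvuV (TCTTAGT, off=4): starts [56] → cuts [60]
  PtaIX (GGTT, off=4): starts [4, 30, 40, 45, 63, 68] → cuts [8, 34, 44, 49, 67, 72]
  UxaII (GCATT, off=5): starts [12, 19, 35, 73] → cuts [17, 24, 40, 78]

Pooled cuts: [8, 17, 24, 34, 40, 44, 49, 60, 67, 72, 78]

Fragment lengths:
  [0,8): 8 bp
  [8,17): 9 bp
  [17,24): 7 bp
  [24,34): 10 bp
  [34,40): 6 bp
  [40,44): 4 bp
  [44,49): 5 bp
  [49,60): 11 bp
  [60,67): 7 bp
  [67,72): 5 bp
  [72,78): 6 bp
  [78,81): 3 bp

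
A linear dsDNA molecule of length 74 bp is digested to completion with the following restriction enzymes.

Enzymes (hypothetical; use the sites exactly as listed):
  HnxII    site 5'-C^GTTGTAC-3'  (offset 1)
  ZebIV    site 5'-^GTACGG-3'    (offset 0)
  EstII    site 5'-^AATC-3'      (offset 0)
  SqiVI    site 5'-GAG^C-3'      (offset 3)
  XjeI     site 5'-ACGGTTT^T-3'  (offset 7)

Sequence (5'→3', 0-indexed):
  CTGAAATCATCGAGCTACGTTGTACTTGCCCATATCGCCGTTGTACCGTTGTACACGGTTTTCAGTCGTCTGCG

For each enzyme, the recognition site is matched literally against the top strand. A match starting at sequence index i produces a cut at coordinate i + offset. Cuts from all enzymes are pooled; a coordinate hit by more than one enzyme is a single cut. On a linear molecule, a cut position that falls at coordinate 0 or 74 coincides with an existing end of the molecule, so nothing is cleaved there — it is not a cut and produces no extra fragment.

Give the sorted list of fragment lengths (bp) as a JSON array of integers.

[4,4,8,10,13,14,21]

Site scan:
  HnxII CGTTGTAC/1: at [17, 38, 46] ⇒ [18, 39, 47]
  ZebIV (GTACGG, off=0): no sites
  EstII AATC/0: at [4] ⇒ [4]
  SqiVI GAGC/3: at [11] ⇒ [14]
  XjeI ACGGTTTT/7: at [54] ⇒ [61]

All cut coordinates (distinct, sorted): [4, 14, 18, 39, 47, 61]

Fragment lengths:
  [0,4): 4 bp
  [4,14): 10 bp
  [14,18): 4 bp
  [18,39): 21 bp
  [39,47): 8 bp
  [47,61): 14 bp
  [61,74): 13 bp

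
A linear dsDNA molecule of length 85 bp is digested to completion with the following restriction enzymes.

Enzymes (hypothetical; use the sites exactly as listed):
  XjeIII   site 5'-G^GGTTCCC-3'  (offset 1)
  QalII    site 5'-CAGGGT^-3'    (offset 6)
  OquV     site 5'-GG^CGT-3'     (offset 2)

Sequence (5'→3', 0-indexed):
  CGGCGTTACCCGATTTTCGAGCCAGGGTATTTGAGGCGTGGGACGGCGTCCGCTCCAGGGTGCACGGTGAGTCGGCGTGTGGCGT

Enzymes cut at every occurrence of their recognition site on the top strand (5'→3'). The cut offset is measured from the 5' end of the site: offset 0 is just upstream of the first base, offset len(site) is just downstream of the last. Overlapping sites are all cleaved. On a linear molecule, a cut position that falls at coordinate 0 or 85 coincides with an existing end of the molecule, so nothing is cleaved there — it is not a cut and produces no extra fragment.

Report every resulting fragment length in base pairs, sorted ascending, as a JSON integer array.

Site scan:
  XjeIII (GGGTTCCC, off=1): no sites
  QalII CAGGGT/6: at [22, 55] ⇒ [28, 61]
  OquV GGCGT/2: at [1, 34, 44, 73, 80] ⇒ [3, 36, 46, 75, 82]

All cut coordinates (distinct, sorted): [3, 28, 36, 46, 61, 75, 82]

Fragment lengths:
  [0,3): 3 bp
  [3,28): 25 bp
  [28,36): 8 bp
  [36,46): 10 bp
  [46,61): 15 bp
  [61,75): 14 bp
  [75,82): 7 bp
  [82,85): 3 bp

[3,3,7,8,10,14,15,25]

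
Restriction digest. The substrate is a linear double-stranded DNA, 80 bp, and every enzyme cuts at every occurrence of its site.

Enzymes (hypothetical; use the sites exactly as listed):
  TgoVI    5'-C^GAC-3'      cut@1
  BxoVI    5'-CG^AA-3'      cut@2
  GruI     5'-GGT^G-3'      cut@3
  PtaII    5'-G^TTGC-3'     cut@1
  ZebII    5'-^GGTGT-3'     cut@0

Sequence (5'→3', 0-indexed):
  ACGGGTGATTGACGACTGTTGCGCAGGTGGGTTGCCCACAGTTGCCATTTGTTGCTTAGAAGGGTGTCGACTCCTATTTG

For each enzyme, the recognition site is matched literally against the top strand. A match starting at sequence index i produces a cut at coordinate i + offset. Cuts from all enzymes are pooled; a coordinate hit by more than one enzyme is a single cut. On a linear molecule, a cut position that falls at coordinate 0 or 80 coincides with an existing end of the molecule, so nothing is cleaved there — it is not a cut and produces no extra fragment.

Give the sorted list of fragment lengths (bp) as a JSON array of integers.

Site scan:
  TgoVI CGAC/1: at [12, 67] ⇒ [13, 68]
  BxoVI (CGAA, off=2): no sites
  GruI GGTG/3: at [3, 25, 62] ⇒ [6, 28, 65]
  PtaII GTTGC/1: at [17, 30, 40, 50] ⇒ [18, 31, 41, 51]
  ZebII GGTGT/0: at [62] ⇒ [62]

Pooled cuts: [6, 13, 18, 28, 31, 41, 51, 62, 65, 68]

Fragment lengths:
  [0,6): 6 bp
  [6,13): 7 bp
  [13,18): 5 bp
  [18,28): 10 bp
  [28,31): 3 bp
  [31,41): 10 bp
  [41,51): 10 bp
  [51,62): 11 bp
  [62,65): 3 bp
  [65,68): 3 bp
  [68,80): 12 bp

[3,3,3,5,6,7,10,10,10,11,12]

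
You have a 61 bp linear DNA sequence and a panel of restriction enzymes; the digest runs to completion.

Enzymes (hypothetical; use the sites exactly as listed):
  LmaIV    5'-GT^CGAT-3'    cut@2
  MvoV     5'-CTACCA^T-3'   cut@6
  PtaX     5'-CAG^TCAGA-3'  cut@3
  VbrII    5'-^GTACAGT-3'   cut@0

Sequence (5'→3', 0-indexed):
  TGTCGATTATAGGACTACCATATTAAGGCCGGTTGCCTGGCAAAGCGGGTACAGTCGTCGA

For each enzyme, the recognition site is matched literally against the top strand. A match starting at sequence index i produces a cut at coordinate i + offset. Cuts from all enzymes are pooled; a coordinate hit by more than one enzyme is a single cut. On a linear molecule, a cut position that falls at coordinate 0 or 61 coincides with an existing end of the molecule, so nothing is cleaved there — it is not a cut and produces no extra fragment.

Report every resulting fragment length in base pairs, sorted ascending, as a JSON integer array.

Per-enzyme occurrences:
  LmaIV GTCGAT/2: at [1] ⇒ [3]
  MvoV CTACCAT/6: at [14] ⇒ [20]
  PtaX (CAGTCAGA, off=3): no sites
  VbrII GTACAGT/0: at [48] ⇒ [48]

All cut coordinates (distinct, sorted): [3, 20, 48]

Fragments:
  [0,3): 3 bp
  [3,20): 17 bp
  [20,48): 28 bp
  [48,61): 13 bp

[3,13,17,28]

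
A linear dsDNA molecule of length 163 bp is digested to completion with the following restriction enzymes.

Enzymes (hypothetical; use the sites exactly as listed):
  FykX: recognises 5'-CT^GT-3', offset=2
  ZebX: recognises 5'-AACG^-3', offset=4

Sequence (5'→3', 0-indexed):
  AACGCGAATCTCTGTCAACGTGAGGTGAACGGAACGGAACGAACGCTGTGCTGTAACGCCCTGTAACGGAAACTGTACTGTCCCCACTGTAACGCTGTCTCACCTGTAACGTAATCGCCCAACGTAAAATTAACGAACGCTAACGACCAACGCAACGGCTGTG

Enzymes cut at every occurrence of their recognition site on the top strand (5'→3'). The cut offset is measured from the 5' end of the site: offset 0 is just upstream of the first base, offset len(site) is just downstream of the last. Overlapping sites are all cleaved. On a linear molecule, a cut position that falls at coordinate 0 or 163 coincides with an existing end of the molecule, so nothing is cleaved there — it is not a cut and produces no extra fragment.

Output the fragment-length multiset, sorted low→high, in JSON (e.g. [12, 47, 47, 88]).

Scan for sites:
  FykX CTGT/2: at [11, 45, 50, 60, 72, 77, 86, 94, 103, 158] ⇒ [13, 47, 52, 62, 74, 79, 88, 96, 105, 160]
  ZebX AACG/4: at [0, 16, 27, 32, 37, 41, 54, 64, 90, 107, 120, 131, 135, 141, 148, 153] ⇒ [4, 20, 31, 36, 41, 45, 58, 68, 94, 111, 124, 135, 139, 145, 152, 157]

All cut coordinates (distinct, sorted): [4, 13, 20, 31, 36, 41, 45, 47, 52, 58, 62, 68, 74, 79, 88, 94, 96, 105, 111, 124, 135, 139, 145, 152, 157, 160]

Fragment lengths:
  [0,4): 4 bp
  [4,13): 9 bp
  [13,20): 7 bp
  [20,31): 11 bp
  [31,36): 5 bp
  [36,41): 5 bp
  [41,45): 4 bp
  [45,47): 2 bp
  [47,52): 5 bp
  [52,58): 6 bp
  [58,62): 4 bp
  [62,68): 6 bp
  [68,74): 6 bp
  [74,79): 5 bp
  [79,88): 9 bp
  [88,94): 6 bp
  [94,96): 2 bp
  [96,105): 9 bp
  [105,111): 6 bp
  [111,124): 13 bp
  [124,135): 11 bp
  [135,139): 4 bp
  [139,145): 6 bp
  [145,152): 7 bp
  [152,157): 5 bp
  [157,160): 3 bp
  [160,163): 3 bp

[2,2,3,3,4,4,4,4,5,5,5,5,5,6,6,6,6,6,6,7,7,9,9,9,11,11,13]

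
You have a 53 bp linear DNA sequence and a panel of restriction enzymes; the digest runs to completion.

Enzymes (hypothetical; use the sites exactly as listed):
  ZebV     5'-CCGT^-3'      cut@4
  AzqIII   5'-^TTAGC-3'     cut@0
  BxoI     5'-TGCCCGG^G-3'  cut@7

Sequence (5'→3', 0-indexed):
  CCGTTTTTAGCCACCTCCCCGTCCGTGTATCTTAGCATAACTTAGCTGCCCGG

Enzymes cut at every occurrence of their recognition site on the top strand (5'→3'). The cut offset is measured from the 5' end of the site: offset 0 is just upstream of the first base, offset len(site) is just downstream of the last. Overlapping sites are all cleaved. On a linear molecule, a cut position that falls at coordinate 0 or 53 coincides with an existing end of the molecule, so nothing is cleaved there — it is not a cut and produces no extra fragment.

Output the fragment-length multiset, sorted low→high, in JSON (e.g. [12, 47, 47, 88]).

Site scan:
  ZebV (CCGT, off=4): starts [0, 18, 22] → cuts [4, 22, 26]
  AzqIII (TTAGC, off=0): starts [6, 31, 41] → cuts [6, 31, 41]
  BxoI (TGCCCGGG, off=7): no sites

All cut coordinates (distinct, sorted): [4, 6, 22, 26, 31, 41]

Fragments:
  [0,4): 4 bp
  [4,6): 2 bp
  [6,22): 16 bp
  [22,26): 4 bp
  [26,31): 5 bp
  [31,41): 10 bp
  [41,53): 12 bp

[2,4,4,5,10,12,16]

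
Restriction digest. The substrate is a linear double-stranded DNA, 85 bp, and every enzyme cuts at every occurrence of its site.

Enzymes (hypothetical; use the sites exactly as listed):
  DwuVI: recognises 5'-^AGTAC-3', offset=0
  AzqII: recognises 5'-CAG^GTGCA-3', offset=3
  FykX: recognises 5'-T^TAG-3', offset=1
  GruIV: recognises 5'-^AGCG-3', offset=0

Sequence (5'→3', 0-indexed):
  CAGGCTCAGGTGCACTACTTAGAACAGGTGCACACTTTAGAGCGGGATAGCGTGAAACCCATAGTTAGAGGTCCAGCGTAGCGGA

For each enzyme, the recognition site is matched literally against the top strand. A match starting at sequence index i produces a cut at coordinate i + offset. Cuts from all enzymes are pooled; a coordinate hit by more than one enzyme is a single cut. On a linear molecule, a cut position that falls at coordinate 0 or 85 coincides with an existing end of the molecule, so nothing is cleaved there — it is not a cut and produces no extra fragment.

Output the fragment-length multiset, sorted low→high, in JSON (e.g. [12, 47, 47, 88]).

Scan for sites:
  DwuVI (AGTAC, off=0): no sites
  AzqII (CAGGTGCA, off=3): starts [6, 24] → cuts [9, 27]
  FykX (TTAG, off=1): starts [18, 36, 64] → cuts [19, 37, 65]
  GruIV (AGCG, off=0): starts [40, 48, 74, 79] → cuts [40, 48, 74, 79]

Pooled cuts: [9, 19, 27, 37, 40, 48, 65, 74, 79]

Fragments:
  [0,9): 9 bp
  [9,19): 10 bp
  [19,27): 8 bp
  [27,37): 10 bp
  [37,40): 3 bp
  [40,48): 8 bp
  [48,65): 17 bp
  [65,74): 9 bp
  [74,79): 5 bp
  [79,85): 6 bp

[3,5,6,8,8,9,9,10,10,17]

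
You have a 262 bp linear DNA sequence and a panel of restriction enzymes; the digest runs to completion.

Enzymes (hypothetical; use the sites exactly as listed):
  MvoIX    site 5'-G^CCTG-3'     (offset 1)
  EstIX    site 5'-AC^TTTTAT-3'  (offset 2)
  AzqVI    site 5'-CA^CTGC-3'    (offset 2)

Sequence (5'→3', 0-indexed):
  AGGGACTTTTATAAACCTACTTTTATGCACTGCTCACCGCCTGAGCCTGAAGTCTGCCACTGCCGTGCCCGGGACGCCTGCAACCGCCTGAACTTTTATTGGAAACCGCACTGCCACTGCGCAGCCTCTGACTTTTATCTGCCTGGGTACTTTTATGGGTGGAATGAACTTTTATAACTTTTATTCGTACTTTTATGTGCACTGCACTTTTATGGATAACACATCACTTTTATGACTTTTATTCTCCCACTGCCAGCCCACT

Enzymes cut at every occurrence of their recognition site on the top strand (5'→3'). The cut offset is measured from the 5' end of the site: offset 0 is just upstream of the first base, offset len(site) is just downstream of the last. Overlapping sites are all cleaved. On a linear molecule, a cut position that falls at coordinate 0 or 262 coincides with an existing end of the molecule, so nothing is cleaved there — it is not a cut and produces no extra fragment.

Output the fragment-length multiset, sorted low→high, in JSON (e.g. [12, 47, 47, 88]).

Per-enzyme occurrences:
  MvoIX (GCCTG, off=1): starts [38, 44, 75, 85, 140] → cuts [39, 45, 76, 86, 141]
  EstIX (ACTTTTAT, off=2): starts [4, 18, 91, 130, 148, 167, 176, 188, 205, 225, 234] → cuts [6, 20, 93, 132, 150, 169, 178, 190, 207, 227, 236]
  AzqVI (CACTGC, off=2): starts [27, 57, 108, 114, 199, 247] → cuts [29, 59, 110, 116, 201, 249]

All cut coordinates (distinct, sorted): [6, 20, 29, 39, 45, 59, 76, 86, 93, 110, 116, 132, 141, 150, 169, 178, 190, 201, 207, 227, 236, 249]

Fragments:
  [0,6): 6 bp
  [6,20): 14 bp
  [20,29): 9 bp
  [29,39): 10 bp
  [39,45): 6 bp
  [45,59): 14 bp
  [59,76): 17 bp
  [76,86): 10 bp
  [86,93): 7 bp
  [93,110): 17 bp
  [110,116): 6 bp
  [116,132): 16 bp
  [132,141): 9 bp
  [141,150): 9 bp
  [150,169): 19 bp
  [169,178): 9 bp
  [178,190): 12 bp
  [190,201): 11 bp
  [201,207): 6 bp
  [207,227): 20 bp
  [227,236): 9 bp
  [236,249): 13 bp
  [249,262): 13 bp

[6,6,6,6,7,9,9,9,9,9,10,10,11,12,13,13,14,14,16,17,17,19,20]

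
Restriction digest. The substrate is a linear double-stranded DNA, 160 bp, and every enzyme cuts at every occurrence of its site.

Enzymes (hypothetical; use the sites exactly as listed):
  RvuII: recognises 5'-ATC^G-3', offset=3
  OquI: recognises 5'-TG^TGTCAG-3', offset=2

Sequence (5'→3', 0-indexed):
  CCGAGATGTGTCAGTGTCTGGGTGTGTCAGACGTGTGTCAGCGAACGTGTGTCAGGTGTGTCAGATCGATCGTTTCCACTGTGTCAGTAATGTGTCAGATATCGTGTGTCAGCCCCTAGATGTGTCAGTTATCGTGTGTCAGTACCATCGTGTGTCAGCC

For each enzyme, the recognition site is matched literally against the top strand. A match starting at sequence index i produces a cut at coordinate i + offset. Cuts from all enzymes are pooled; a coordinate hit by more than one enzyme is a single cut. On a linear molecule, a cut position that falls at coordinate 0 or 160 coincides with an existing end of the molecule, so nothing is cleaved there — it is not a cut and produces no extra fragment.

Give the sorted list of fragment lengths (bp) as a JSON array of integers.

Scan for sites:
  RvuII (ATCG, off=3): starts [64, 68, 100, 130, 146] → cuts [67, 71, 103, 133, 149]
  OquI (TGTGTCAG, off=2): starts [6, 22, 33, 47, 56, 79, 90, 104, 120, 134, 150] → cuts [8, 24, 35, 49, 58, 81, 92, 106, 122, 136, 152]

All cut coordinates (distinct, sorted): [8, 24, 35, 49, 58, 67, 71, 81, 92, 103, 106, 122, 133, 136, 149, 152]

Fragment lengths:
  [0,8): 8 bp
  [8,24): 16 bp
  [24,35): 11 bp
  [35,49): 14 bp
  [49,58): 9 bp
  [58,67): 9 bp
  [67,71): 4 bp
  [71,81): 10 bp
  [81,92): 11 bp
  [92,103): 11 bp
  [103,106): 3 bp
  [106,122): 16 bp
  [122,133): 11 bp
  [133,136): 3 bp
  [136,149): 13 bp
  [149,152): 3 bp
  [152,160): 8 bp

[3,3,3,4,8,8,9,9,10,11,11,11,11,13,14,16,16]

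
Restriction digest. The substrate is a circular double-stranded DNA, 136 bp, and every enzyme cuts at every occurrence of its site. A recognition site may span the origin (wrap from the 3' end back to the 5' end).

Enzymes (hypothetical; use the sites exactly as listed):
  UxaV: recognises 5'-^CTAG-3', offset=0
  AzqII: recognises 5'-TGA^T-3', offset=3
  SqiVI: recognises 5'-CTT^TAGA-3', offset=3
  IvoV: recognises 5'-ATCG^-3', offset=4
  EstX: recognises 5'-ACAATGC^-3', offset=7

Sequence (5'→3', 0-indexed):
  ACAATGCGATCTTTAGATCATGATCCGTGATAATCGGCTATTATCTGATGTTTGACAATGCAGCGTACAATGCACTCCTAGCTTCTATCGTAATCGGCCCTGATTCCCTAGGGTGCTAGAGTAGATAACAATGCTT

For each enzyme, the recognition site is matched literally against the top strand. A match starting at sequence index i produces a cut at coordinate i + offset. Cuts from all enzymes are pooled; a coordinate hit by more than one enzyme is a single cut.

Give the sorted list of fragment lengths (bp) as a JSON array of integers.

[4,4,6,6,6,7,7,8,9,10,12,12,13,13,19]

Scan for sites:
  UxaV (CTAG, off=0): starts [77, 107, 115] → cuts [77, 107, 115]
  AzqII (TGAT, off=3): starts [20, 27, 45, 100] → cuts [23, 30, 48, 103]
  SqiVI (CTTTAGA, off=3): starts [10] → cuts [13]
  IvoV (ATCG, off=4): starts [32, 86, 92] → cuts [36, 90, 96]
  EstX (ACAATGC, off=7): starts [0, 54, 66, 127] → cuts [7, 61, 73, 134]

Pooled cuts: [7, 13, 23, 30, 36, 48, 61, 73, 77, 90, 96, 103, 107, 115, 134]

Fragment lengths:
  7→13: 6 bp
  13→23: 10 bp
  23→30: 7 bp
  30→36: 6 bp
  36→48: 12 bp
  48→61: 13 bp
  61→73: 12 bp
  73→77: 4 bp
  77→90: 13 bp
  90→96: 6 bp
  96→103: 7 bp
  103→107: 4 bp
  107→115: 8 bp
  115→134: 19 bp
  134→7 (wrap): 136-134+7 = 9 bp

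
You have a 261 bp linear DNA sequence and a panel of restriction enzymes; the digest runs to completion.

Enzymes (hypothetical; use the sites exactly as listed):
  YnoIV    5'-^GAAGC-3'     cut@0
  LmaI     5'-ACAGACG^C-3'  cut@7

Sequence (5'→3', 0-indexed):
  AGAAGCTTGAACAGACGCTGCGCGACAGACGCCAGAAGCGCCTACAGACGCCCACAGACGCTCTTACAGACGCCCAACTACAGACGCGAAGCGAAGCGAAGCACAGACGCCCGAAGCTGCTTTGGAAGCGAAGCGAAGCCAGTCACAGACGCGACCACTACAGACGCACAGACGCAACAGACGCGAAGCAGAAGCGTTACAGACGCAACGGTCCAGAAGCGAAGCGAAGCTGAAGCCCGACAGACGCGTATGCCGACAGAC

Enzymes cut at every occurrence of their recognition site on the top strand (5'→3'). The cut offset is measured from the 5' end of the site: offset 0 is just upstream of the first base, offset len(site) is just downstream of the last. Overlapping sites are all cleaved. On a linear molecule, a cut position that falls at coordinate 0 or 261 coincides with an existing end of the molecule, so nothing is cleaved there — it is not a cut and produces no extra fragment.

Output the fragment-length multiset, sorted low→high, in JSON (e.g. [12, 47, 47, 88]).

Per-enzyme occurrences:
  YnoIV GAAGC/0: at [1, 34, 87, 92, 97, 112, 124, 129, 134, 184, 190, 215, 220, 225, 231] ⇒ [1, 34, 87, 92, 97, 112, 124, 129, 134, 184, 190, 215, 220, 225, 231]
  LmaI ACAGACGC/7: at [10, 24, 43, 53, 65, 79, 102, 144, 159, 167, 176, 198, 239] ⇒ [17, 31, 50, 60, 72, 86, 109, 151, 166, 174, 183, 205, 246]

Pooled cuts: [1, 17, 31, 34, 50, 60, 72, 86, 87, 92, 97, 109, 112, 124, 129, 134, 151, 166, 174, 183, 184, 190, 205, 215, 220, 225, 231, 246]

Fragment lengths:
  [0,1): 1 bp
  [1,17): 16 bp
  [17,31): 14 bp
  [31,34): 3 bp
  [34,50): 16 bp
  [50,60): 10 bp
  [60,72): 12 bp
  [72,86): 14 bp
  [86,87): 1 bp
  [87,92): 5 bp
  [92,97): 5 bp
  [97,109): 12 bp
  [109,112): 3 bp
  [112,124): 12 bp
  [124,129): 5 bp
  [129,134): 5 bp
  [134,151): 17 bp
  [151,166): 15 bp
  [166,174): 8 bp
  [174,183): 9 bp
  [183,184): 1 bp
  [184,190): 6 bp
  [190,205): 15 bp
  [205,215): 10 bp
  [215,220): 5 bp
  [220,225): 5 bp
  [225,231): 6 bp
  [231,246): 15 bp
  [246,261): 15 bp

[1,1,1,3,3,5,5,5,5,5,5,6,6,8,9,10,10,12,12,12,14,14,15,15,15,15,16,16,17]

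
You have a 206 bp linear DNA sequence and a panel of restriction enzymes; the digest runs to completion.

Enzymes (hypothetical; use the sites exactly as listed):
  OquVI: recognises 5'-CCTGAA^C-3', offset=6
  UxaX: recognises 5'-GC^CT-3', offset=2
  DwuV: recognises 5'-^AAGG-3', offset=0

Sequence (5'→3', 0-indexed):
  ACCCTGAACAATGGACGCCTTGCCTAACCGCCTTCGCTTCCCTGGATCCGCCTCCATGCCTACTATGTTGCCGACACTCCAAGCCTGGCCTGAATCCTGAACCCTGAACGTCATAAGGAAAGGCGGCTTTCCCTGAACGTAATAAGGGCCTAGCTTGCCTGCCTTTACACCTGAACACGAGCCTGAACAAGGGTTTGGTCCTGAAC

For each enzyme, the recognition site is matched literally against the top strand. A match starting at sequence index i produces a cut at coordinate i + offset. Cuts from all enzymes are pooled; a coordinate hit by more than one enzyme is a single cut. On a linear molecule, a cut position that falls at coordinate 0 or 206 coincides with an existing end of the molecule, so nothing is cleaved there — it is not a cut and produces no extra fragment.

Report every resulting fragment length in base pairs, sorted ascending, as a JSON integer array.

Scan for sites:
  OquVI (CCTGAAC, off=6): starts [2, 95, 102, 131, 169, 181, 199] → cuts [8, 101, 108, 137, 175, 187, 205]
  UxaX (GCCT, off=2): starts [16, 21, 29, 49, 57, 82, 87, 147, 156, 160, 180] → cuts [18, 23, 31, 51, 59, 84, 89, 149, 158, 162, 182]
  DwuV (AAGG, off=0): starts [114, 119, 143, 188] → cuts [114, 119, 143, 188]

Pooled cuts: [8, 18, 23, 31, 51, 59, 84, 89, 101, 108, 114, 119, 137, 143, 149, 158, 162, 175, 182, 187, 188, 205]

Fragment lengths:
  [0,8): 8 bp
  [8,18): 10 bp
  [18,23): 5 bp
  [23,31): 8 bp
  [31,51): 20 bp
  [51,59): 8 bp
  [59,84): 25 bp
  [84,89): 5 bp
  [89,101): 12 bp
  [101,108): 7 bp
  [108,114): 6 bp
  [114,119): 5 bp
  [119,137): 18 bp
  [137,143): 6 bp
  [143,149): 6 bp
  [149,158): 9 bp
  [158,162): 4 bp
  [162,175): 13 bp
  [175,182): 7 bp
  [182,187): 5 bp
  [187,188): 1 bp
  [188,205): 17 bp
  [205,206): 1 bp

[1,1,4,5,5,5,5,6,6,6,7,7,8,8,8,9,10,12,13,17,18,20,25]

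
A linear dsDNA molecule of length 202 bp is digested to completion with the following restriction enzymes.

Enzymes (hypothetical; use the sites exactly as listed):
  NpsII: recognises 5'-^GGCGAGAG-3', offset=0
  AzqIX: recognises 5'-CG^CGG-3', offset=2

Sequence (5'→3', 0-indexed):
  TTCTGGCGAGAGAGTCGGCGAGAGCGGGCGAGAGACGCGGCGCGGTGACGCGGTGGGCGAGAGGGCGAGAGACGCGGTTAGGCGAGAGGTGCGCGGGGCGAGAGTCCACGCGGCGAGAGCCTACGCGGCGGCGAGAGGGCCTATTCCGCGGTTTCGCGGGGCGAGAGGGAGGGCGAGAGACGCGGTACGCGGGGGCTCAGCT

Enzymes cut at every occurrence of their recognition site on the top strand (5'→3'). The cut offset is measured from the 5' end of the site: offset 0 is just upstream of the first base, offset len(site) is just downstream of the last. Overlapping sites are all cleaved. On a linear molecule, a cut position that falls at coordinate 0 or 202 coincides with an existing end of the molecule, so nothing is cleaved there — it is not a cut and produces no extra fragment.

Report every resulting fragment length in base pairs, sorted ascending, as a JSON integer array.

Site scan:
  NpsII GGCGAGAG/0: at [4, 16, 26, 55, 63, 80, 96, 111, 129, 159, 171] ⇒ [4, 16, 26, 55, 63, 80, 96, 111, 129, 159, 171]
  AzqIX CGCGG/2: at [35, 40, 48, 72, 91, 108, 123, 146, 154, 180, 187] ⇒ [37, 42, 50, 74, 93, 110, 125, 148, 156, 182, 189]

Pooled cuts: [4, 16, 26, 37, 42, 50, 55, 63, 74, 80, 93, 96, 110, 111, 125, 129, 148, 156, 159, 171, 182, 189]

Fragments:
  [0,4): 4 bp
  [4,16): 12 bp
  [16,26): 10 bp
  [26,37): 11 bp
  [37,42): 5 bp
  [42,50): 8 bp
  [50,55): 5 bp
  [55,63): 8 bp
  [63,74): 11 bp
  [74,80): 6 bp
  [80,93): 13 bp
  [93,96): 3 bp
  [96,110): 14 bp
  [110,111): 1 bp
  [111,125): 14 bp
  [125,129): 4 bp
  [129,148): 19 bp
  [148,156): 8 bp
  [156,159): 3 bp
  [159,171): 12 bp
  [171,182): 11 bp
  [182,189): 7 bp
  [189,202): 13 bp

[1,3,3,4,4,5,5,6,7,8,8,8,10,11,11,11,12,12,13,13,14,14,19]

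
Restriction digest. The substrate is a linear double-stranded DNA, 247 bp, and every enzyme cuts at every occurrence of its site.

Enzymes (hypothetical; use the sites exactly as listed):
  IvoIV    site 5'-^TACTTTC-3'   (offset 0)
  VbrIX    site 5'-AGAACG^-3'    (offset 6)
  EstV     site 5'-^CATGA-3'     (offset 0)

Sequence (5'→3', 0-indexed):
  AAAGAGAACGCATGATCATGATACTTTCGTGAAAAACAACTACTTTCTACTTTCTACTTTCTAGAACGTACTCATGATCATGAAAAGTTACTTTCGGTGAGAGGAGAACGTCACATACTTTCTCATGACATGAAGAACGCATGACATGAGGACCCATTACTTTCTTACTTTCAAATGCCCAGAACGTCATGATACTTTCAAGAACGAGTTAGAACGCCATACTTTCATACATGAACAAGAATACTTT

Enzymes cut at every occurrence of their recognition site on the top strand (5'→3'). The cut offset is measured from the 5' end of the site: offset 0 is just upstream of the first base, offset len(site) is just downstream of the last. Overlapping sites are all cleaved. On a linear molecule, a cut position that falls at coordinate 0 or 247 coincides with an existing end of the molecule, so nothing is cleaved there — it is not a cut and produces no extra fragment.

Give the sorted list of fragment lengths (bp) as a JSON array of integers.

[1,3,4,5,5,5,5,5,6,6,7,7,8,8,10,10,10,10,11,13,14,14,18,19,21,22]

Site scan:
  IvoIV TACTTTC/0: at [21, 40, 47, 54, 88, 115, 157, 165, 192, 219] ⇒ [21, 40, 47, 54, 88, 115, 157, 165, 192, 219]
  VbrIX AGAACG/6: at [4, 62, 104, 133, 180, 200, 210] ⇒ [10, 68, 110, 139, 186, 206, 216]
  EstV CATGA/0: at [10, 16, 72, 78, 123, 128, 139, 144, 187, 229] ⇒ [10, 16, 72, 78, 123, 128, 139, 144, 187, 229]

Pooled cuts: [10, 16, 21, 40, 47, 54, 68, 72, 78, 88, 110, 115, 123, 128, 139, 144, 157, 165, 186, 187, 192, 206, 216, 219, 229]

Fragments:
  [0,10): 10 bp
  [10,16): 6 bp
  [16,21): 5 bp
  [21,40): 19 bp
  [40,47): 7 bp
  [47,54): 7 bp
  [54,68): 14 bp
  [68,72): 4 bp
  [72,78): 6 bp
  [78,88): 10 bp
  [88,110): 22 bp
  [110,115): 5 bp
  [115,123): 8 bp
  [123,128): 5 bp
  [128,139): 11 bp
  [139,144): 5 bp
  [144,157): 13 bp
  [157,165): 8 bp
  [165,186): 21 bp
  [186,187): 1 bp
  [187,192): 5 bp
  [192,206): 14 bp
  [206,216): 10 bp
  [216,219): 3 bp
  [219,229): 10 bp
  [229,247): 18 bp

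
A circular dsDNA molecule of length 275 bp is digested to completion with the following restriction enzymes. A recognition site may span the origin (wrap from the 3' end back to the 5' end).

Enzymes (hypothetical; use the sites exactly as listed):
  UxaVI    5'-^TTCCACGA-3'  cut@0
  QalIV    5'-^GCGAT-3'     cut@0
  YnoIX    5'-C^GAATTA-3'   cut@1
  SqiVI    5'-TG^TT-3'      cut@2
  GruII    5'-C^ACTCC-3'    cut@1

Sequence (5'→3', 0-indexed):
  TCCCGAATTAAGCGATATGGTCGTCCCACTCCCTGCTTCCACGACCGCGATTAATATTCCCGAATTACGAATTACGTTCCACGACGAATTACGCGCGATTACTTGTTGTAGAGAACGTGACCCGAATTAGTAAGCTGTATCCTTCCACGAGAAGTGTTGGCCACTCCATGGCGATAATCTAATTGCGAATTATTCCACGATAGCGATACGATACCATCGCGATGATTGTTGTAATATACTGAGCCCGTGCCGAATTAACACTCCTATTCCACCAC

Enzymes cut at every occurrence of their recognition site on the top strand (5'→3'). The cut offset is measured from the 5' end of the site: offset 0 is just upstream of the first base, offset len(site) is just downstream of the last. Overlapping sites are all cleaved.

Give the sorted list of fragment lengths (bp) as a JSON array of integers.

[6,6,6,7,7,8,8,8,9,9,9,10,10,10,11,14,14,15,16,16,16,18,19,23]

Site scan:
  UxaVI TTCCACGA/0: at [36, 76, 142, 192] ⇒ [36, 76, 142, 192]
  QalIV GCGAT/0: at [11, 46, 94, 170, 202, 218] ⇒ [11, 46, 94, 170, 202, 218]
  YnoIX CGAATTA/1: at [3, 60, 67, 84, 122, 185, 250] ⇒ [4, 61, 68, 85, 123, 186, 251]
  SqiVI TGTT/2: at [103, 154, 226] ⇒ [105, 156, 228]
  GruII CACTCC/1: at [26, 161, 258, 272] ⇒ [27, 162, 259, 273]

Pooled cuts: [4, 11, 27, 36, 46, 61, 68, 76, 85, 94, 105, 123, 142, 156, 162, 170, 186, 192, 202, 218, 228, 251, 259, 273]

Fragment lengths:
  4→11: 7 bp
  11→27: 16 bp
  27→36: 9 bp
  36→46: 10 bp
  46→61: 15 bp
  61→68: 7 bp
  68→76: 8 bp
  76→85: 9 bp
  85→94: 9 bp
  94→105: 11 bp
  105→123: 18 bp
  123→142: 19 bp
  142→156: 14 bp
  156→162: 6 bp
  162→170: 8 bp
  170→186: 16 bp
  186→192: 6 bp
  192→202: 10 bp
  202→218: 16 bp
  218→228: 10 bp
  228→251: 23 bp
  251→259: 8 bp
  259→273: 14 bp
  273→4 (wrap): 275-273+4 = 6 bp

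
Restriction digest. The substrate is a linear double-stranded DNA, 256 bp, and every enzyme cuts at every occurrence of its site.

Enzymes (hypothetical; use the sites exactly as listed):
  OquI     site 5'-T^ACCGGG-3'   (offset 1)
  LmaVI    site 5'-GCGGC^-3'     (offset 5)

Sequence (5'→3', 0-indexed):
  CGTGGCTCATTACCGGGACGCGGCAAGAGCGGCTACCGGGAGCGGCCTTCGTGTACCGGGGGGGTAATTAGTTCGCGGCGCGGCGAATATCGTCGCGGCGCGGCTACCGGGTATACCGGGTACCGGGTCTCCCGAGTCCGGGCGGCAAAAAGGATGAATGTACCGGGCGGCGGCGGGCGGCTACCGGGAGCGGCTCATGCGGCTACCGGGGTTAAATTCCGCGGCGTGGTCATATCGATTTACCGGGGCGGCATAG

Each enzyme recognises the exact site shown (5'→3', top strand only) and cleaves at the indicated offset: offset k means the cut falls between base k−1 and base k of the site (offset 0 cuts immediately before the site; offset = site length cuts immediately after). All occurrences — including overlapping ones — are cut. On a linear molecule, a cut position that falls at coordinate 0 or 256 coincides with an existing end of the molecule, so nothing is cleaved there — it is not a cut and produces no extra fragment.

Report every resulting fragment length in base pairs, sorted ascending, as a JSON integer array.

Site scan:
  OquI TACCGGG/1: at [10, 33, 53, 104, 113, 120, 160, 181, 203, 240] ⇒ [11, 34, 54, 105, 114, 121, 161, 182, 204, 241]
  LmaVI GCGGC/5: at [19, 28, 41, 74, 79, 94, 99, 141, 166, 169, 176, 189, 198, 220, 247] ⇒ [24, 33, 46, 79, 84, 99, 104, 146, 171, 174, 181, 194, 203, 225, 252]

Pooled cuts: [11, 24, 33, 34, 46, 54, 79, 84, 99, 104, 105, 114, 121, 146, 161, 171, 174, 181, 182, 194, 203, 204, 225, 241, 252]

Fragment lengths:
  [0,11): 11 bp
  [11,24): 13 bp
  [24,33): 9 bp
  [33,34): 1 bp
  [34,46): 12 bp
  [46,54): 8 bp
  [54,79): 25 bp
  [79,84): 5 bp
  [84,99): 15 bp
  [99,104): 5 bp
  [104,105): 1 bp
  [105,114): 9 bp
  [114,121): 7 bp
  [121,146): 25 bp
  [146,161): 15 bp
  [161,171): 10 bp
  [171,174): 3 bp
  [174,181): 7 bp
  [181,182): 1 bp
  [182,194): 12 bp
  [194,203): 9 bp
  [203,204): 1 bp
  [204,225): 21 bp
  [225,241): 16 bp
  [241,252): 11 bp
  [252,256): 4 bp

[1,1,1,1,3,4,5,5,7,7,8,9,9,9,10,11,11,12,12,13,15,15,16,21,25,25]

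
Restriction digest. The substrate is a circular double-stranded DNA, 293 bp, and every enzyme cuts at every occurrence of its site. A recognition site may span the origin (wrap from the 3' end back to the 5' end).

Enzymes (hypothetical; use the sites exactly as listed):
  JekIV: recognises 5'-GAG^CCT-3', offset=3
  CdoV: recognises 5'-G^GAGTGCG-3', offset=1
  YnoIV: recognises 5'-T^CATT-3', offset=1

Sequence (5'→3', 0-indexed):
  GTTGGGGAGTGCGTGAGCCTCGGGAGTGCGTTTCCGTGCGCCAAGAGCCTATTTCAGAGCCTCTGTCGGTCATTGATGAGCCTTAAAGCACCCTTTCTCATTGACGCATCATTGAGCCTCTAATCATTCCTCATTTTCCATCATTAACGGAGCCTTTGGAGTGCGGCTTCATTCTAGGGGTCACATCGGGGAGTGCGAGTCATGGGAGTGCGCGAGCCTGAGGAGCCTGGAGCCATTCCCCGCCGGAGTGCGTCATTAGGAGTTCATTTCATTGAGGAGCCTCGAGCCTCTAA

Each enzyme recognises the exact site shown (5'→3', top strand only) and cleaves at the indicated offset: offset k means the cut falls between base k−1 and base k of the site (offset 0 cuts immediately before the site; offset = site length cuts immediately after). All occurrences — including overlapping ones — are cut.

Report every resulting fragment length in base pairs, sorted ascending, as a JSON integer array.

[5,6,6,7,7,7,8,8,9,10,10,10,11,11,11,11,11,11,11,12,13,15,18,20,21,24]

Scan for sites:
  JekIV GAGCCT/3: at [14, 44, 56, 77, 113, 149, 213, 222, 276, 283] ⇒ [17, 47, 59, 80, 116, 152, 216, 225, 279, 286]
  CdoV GGAGTGCG/1: at [5, 22, 157, 189, 204, 244] ⇒ [6, 23, 158, 190, 205, 245]
  YnoIV TCATT/1: at [69, 97, 108, 123, 130, 140, 168, 252, 263, 268] ⇒ [70, 98, 109, 124, 131, 141, 169, 253, 264, 269]

Pooled cuts: [6, 17, 23, 47, 59, 70, 80, 98, 109, 116, 124, 131, 141, 152, 158, 169, 190, 205, 216, 225, 245, 253, 264, 269, 279, 286]

Fragments:
  6→17: 11 bp
  17→23: 6 bp
  23→47: 24 bp
  47→59: 12 bp
  59→70: 11 bp
  70→80: 10 bp
  80→98: 18 bp
  98→109: 11 bp
  109→116: 7 bp
  116→124: 8 bp
  124→131: 7 bp
  131→141: 10 bp
  141→152: 11 bp
  152→158: 6 bp
  158→169: 11 bp
  169→190: 21 bp
  190→205: 15 bp
  205→216: 11 bp
  216→225: 9 bp
  225→245: 20 bp
  245→253: 8 bp
  253→264: 11 bp
  264→269: 5 bp
  269→279: 10 bp
  279→286: 7 bp
  286→6 (wrap): 293-286+6 = 13 bp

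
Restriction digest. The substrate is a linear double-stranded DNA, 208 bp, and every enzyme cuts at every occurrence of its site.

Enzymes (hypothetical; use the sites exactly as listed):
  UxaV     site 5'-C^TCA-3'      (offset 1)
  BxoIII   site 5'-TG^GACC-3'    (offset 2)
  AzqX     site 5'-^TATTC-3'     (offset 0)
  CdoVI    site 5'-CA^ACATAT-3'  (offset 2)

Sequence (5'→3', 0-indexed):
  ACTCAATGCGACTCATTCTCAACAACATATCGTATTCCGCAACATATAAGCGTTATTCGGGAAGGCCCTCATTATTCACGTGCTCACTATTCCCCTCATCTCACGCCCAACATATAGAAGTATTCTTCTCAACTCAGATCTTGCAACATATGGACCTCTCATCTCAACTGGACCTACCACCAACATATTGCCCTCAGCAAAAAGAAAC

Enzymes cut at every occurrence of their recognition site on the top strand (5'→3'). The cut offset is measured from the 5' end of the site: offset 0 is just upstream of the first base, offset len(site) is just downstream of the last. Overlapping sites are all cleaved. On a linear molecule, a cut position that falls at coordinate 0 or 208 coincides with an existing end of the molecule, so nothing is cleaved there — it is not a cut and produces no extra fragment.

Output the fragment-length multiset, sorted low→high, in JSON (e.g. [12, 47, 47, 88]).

[2,4,4,5,5,5,6,6,6,7,7,8,8,8,9,9,10,11,11,11,12,12,12,15,15]

Site scan:
  UxaV CTCA/1: at [1, 11, 17, 67, 82, 94, 99, 127, 132, 157, 162, 192] ⇒ [2, 12, 18, 68, 83, 95, 100, 128, 133, 158, 163, 193]
  BxoIII TGGACC/2: at [150, 168] ⇒ [152, 170]
  AzqX TATTC/0: at [32, 53, 72, 87, 120] ⇒ [32, 53, 72, 87, 120]
  CdoVI CAACATAT/2: at [22, 39, 107, 143, 180] ⇒ [24, 41, 109, 145, 182]

Pooled cuts: [2, 12, 18, 24, 32, 41, 53, 68, 72, 83, 87, 95, 100, 109, 120, 128, 133, 145, 152, 158, 163, 170, 182, 193]

Fragments:
  [0,2): 2 bp
  [2,12): 10 bp
  [12,18): 6 bp
  [18,24): 6 bp
  [24,32): 8 bp
  [32,41): 9 bp
  [41,53): 12 bp
  [53,68): 15 bp
  [68,72): 4 bp
  [72,83): 11 bp
  [83,87): 4 bp
  [87,95): 8 bp
  [95,100): 5 bp
  [100,109): 9 bp
  [109,120): 11 bp
  [120,128): 8 bp
  [128,133): 5 bp
  [133,145): 12 bp
  [145,152): 7 bp
  [152,158): 6 bp
  [158,163): 5 bp
  [163,170): 7 bp
  [170,182): 12 bp
  [182,193): 11 bp
  [193,208): 15 bp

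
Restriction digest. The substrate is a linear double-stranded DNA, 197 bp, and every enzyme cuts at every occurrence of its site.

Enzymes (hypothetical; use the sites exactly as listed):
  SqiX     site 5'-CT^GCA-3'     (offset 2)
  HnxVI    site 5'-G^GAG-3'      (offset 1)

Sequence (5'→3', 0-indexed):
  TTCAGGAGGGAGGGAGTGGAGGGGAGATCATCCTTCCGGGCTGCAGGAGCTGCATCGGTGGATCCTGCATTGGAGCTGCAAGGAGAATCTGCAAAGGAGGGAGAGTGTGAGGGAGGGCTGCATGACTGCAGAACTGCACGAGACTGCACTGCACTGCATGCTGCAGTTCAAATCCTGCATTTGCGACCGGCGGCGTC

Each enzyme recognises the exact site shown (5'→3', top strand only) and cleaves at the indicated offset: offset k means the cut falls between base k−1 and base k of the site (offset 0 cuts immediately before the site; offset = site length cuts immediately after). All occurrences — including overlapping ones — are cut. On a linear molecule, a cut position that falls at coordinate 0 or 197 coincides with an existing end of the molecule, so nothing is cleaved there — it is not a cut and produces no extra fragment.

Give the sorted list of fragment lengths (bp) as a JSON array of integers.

[4,4,4,4,5,5,5,5,5,5,5,5,6,6,7,7,8,8,8,10,12,14,15,19,21]

Per-enzyme occurrences:
  SqiX (CTGCA, off=2): starts [40, 49, 64, 75, 88, 117, 125, 133, 143, 148, 153, 160, 174] → cuts [42, 51, 66, 77, 90, 119, 127, 135, 145, 150, 155, 162, 176]
  HnxVI (GGAG, off=1): starts [4, 8, 12, 17, 22, 45, 71, 81, 95, 99, 111] → cuts [5, 9, 13, 18, 23, 46, 72, 82, 96, 100, 112]

Pooled cuts: [5, 9, 13, 18, 23, 42, 46, 51, 66, 72, 77, 82, 90, 96, 100, 112, 119, 127, 135, 145, 150, 155, 162, 176]

Fragment lengths:
  [0,5): 5 bp
  [5,9): 4 bp
  [9,13): 4 bp
  [13,18): 5 bp
  [18,23): 5 bp
  [23,42): 19 bp
  [42,46): 4 bp
  [46,51): 5 bp
  [51,66): 15 bp
  [66,72): 6 bp
  [72,77): 5 bp
  [77,82): 5 bp
  [82,90): 8 bp
  [90,96): 6 bp
  [96,100): 4 bp
  [100,112): 12 bp
  [112,119): 7 bp
  [119,127): 8 bp
  [127,135): 8 bp
  [135,145): 10 bp
  [145,150): 5 bp
  [150,155): 5 bp
  [155,162): 7 bp
  [162,176): 14 bp
  [176,197): 21 bp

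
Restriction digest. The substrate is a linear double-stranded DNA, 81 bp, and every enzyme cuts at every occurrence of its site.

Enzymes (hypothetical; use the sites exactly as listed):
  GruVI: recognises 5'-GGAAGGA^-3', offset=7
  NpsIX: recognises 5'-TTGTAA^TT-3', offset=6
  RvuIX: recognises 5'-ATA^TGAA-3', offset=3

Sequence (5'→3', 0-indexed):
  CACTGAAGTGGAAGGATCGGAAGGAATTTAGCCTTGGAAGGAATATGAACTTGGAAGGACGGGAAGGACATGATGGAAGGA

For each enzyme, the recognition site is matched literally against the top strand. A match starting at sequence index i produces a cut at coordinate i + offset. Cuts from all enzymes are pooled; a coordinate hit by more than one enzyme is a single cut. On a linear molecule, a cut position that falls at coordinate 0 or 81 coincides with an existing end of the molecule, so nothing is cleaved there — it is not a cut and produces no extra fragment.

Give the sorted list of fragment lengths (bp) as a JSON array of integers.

Site scan:
  GruVI (GGAAGGA, off=7): starts [9, 18, 35, 52, 61, 74] → cuts [16, 25, 42, 59, 68] (position 81 is a terminus of the linear molecule — no cut)
  NpsIX (TTGTAATT, off=6): no sites
  RvuIX (ATATGAA, off=3): starts [42] → cuts [45]

All cut coordinates (distinct, sorted): [16, 25, 42, 45, 59, 68]

Fragments:
  [0,16): 16 bp
  [16,25): 9 bp
  [25,42): 17 bp
  [42,45): 3 bp
  [45,59): 14 bp
  [59,68): 9 bp
  [68,81): 13 bp

[3,9,9,13,14,16,17]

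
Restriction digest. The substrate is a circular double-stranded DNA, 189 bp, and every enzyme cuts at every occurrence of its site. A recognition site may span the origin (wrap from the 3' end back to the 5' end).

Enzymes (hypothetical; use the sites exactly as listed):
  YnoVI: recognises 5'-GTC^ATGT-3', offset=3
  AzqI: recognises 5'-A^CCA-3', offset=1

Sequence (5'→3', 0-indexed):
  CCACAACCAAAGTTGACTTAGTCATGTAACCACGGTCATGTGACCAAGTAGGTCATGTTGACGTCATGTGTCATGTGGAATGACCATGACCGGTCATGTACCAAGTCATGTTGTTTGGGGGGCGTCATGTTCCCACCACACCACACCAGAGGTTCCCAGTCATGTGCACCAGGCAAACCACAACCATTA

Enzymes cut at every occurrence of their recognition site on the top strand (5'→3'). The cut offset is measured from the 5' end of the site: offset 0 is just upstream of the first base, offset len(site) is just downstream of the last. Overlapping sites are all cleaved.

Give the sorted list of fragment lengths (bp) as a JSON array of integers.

Per-enzyme occurrences:
  YnoVI GTCATGT/3: at [20, 34, 51, 62, 69, 92, 104, 123, 158] ⇒ [23, 37, 54, 65, 72, 95, 107, 126, 161]
  AzqI ACCA/1: at [5, 28, 42, 82, 99, 134, 139, 144, 167, 176, 182, 188] ⇒ [0, 6, 29, 43, 83, 100, 135, 140, 145, 168, 177, 183]

Pooled cuts: [0, 6, 23, 29, 37, 43, 54, 65, 72, 83, 95, 100, 107, 126, 135, 140, 145, 161, 168, 177, 183]

Fragments:
  0→6: 6 bp
  6→23: 17 bp
  23→29: 6 bp
  29→37: 8 bp
  37→43: 6 bp
  43→54: 11 bp
  54→65: 11 bp
  65→72: 7 bp
  72→83: 11 bp
  83→95: 12 bp
  95→100: 5 bp
  100→107: 7 bp
  107→126: 19 bp
  126→135: 9 bp
  135→140: 5 bp
  140→145: 5 bp
  145→161: 16 bp
  161→168: 7 bp
  168→177: 9 bp
  177→183: 6 bp
  183→0 (wrap): 189-183+0 = 6 bp

[5,5,5,6,6,6,6,6,7,7,7,8,9,9,11,11,11,12,16,17,19]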